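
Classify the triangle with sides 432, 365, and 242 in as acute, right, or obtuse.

Compare the square of the longest side to the sum of squares of the other two: 242² + 365² = 191789 > 186624 = 432².

acute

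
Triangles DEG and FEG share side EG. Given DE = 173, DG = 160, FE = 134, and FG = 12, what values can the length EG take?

From triangle DEG: |173 − 160| < EG < 173 + 160, i.e. 13 < EG < 333.
From triangle FEG: 122 < EG < 146.
Both must hold, so EG lies in the intersection.

122 < EG < 146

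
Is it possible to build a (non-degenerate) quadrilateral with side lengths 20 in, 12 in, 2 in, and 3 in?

For a quadrilateral, each side must be shorter than the sum of the others.
Here the longest side is 20, but the remaining 3 sides sum to only 17.

No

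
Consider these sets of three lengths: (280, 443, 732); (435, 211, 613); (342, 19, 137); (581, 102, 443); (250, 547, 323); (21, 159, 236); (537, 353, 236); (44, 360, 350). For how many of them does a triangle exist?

4

(280,443,732): 280+443 ≤ 732 → not valid
(211,435,613): 211+435 > 613 → valid
(19,137,342): 19+137 ≤ 342 → not valid
(102,443,581): 102+443 ≤ 581 → not valid
(250,323,547): 250+323 > 547 → valid
(21,159,236): 21+159 ≤ 236 → not valid
(236,353,537): 236+353 > 537 → valid
(44,350,360): 44+350 > 360 → valid
4 of the 8 triples form a triangle.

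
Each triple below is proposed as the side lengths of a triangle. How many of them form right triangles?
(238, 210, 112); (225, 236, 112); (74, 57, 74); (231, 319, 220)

2

(238,210,112): 112²+210² = 56644 = 238² → right
(225,236,112): 112²+225² = 63169 > 55696 = 236² → acute
(74,57,74): 57²+74² = 8725 > 5476 = 74² → acute
(231,319,220): 220²+231² = 101761 = 319² → right
2 of the 4 are right.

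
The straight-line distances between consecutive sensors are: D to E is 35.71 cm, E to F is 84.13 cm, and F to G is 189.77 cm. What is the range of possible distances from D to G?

The maximum is all hops collinear in one direction: 35.71 + 84.13 + 189.77 = 309.61.
The longest hop is 189.77; the others sum to 119.84. Folding the others back against it leaves at least 189.77 − 119.84 = 69.93.

69.93 ≤ DG ≤ 309.61 cm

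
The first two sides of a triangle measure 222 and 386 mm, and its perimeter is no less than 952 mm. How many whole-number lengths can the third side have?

Triangle inequality: 164 < x < 608. Perimeter ≥ 952 gives x ≥ 952 − 222 − 386 = 344.
So 344 ≤ x < 608; integers 344 through 607: 264 values.

264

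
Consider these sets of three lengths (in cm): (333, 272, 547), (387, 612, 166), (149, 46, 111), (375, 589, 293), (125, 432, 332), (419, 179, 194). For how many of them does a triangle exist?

4

(272,333,547): 272+333 > 547 → valid
(166,387,612): 166+387 ≤ 612 → not valid
(46,111,149): 46+111 > 149 → valid
(293,375,589): 293+375 > 589 → valid
(125,332,432): 125+332 > 432 → valid
(179,194,419): 179+194 ≤ 419 → not valid
4 of the 6 triples form a triangle.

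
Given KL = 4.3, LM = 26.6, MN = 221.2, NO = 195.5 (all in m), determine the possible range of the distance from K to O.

The maximum is all hops collinear in one direction: 4.3 + 26.6 + 221.2 + 195.5 = 447.6.
The longest hop is 221.2; the others sum to 226.4. Since 221.2 ≤ 226.4, the path can fold back on itself completely, so the minimum distance is 0.

0 ≤ KO ≤ 447.6 m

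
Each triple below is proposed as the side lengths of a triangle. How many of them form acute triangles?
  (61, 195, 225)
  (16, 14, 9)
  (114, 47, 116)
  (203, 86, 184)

3

(61,195,225): 61²+195² = 41746 < 50625 = 225² → obtuse
(16,14,9): 9²+14² = 277 > 256 = 16² → acute
(114,47,116): 47²+114² = 15205 > 13456 = 116² → acute
(203,86,184): 86²+184² = 41252 > 41209 = 203² → acute
3 of the 4 are acute.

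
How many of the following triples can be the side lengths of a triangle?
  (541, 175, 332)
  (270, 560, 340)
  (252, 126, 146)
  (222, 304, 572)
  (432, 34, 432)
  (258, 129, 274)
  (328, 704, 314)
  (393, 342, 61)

(175,332,541): 175+332 ≤ 541 → not valid
(270,340,560): 270+340 > 560 → valid
(126,146,252): 126+146 > 252 → valid
(222,304,572): 222+304 ≤ 572 → not valid
(34,432,432): 34+432 > 432 → valid
(129,258,274): 129+258 > 274 → valid
(314,328,704): 314+328 ≤ 704 → not valid
(61,342,393): 61+342 > 393 → valid
5 of the 8 triples form a triangle.

5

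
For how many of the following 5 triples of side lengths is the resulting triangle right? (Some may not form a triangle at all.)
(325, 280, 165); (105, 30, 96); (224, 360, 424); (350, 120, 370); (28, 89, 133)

3

(325,280,165): 165²+280² = 105625 = 325² → right
(105,30,96): 30²+96² = 10116 < 11025 = 105² → obtuse
(224,360,424): 224²+360² = 179776 = 424² → right
(350,120,370): 120²+350² = 136900 = 370² → right
(28,89,133): 28+89 ≤ 133, not a triangle
3 of the 5 are right.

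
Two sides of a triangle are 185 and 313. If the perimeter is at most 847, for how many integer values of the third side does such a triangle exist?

221

Triangle inequality: 128 < x < 498. Perimeter ≤ 847 gives x ≤ 847 − 185 − 313 = 349.
So 128 < x ≤ 349; integers 129 through 349: 221 values.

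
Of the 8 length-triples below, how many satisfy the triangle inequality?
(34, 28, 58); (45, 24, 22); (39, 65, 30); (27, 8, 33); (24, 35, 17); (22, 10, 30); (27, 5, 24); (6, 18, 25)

(28,34,58): 28+34 > 58 → valid
(22,24,45): 22+24 > 45 → valid
(30,39,65): 30+39 > 65 → valid
(8,27,33): 8+27 > 33 → valid
(17,24,35): 17+24 > 35 → valid
(10,22,30): 10+22 > 30 → valid
(5,24,27): 5+24 > 27 → valid
(6,18,25): 6+18 ≤ 25 → not valid
7 of the 8 triples form a triangle.

7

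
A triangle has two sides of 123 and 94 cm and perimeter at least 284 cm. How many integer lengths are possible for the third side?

150

Triangle inequality: 29 < x < 217. Perimeter ≥ 284 gives x ≥ 284 − 123 − 94 = 67.
So 67 ≤ x < 217; integers 67 through 216: 150 values.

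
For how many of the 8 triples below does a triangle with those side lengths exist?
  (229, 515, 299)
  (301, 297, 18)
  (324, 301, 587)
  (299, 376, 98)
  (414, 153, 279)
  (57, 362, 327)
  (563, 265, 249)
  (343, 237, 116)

7

(229,299,515): 229+299 > 515 → valid
(18,297,301): 18+297 > 301 → valid
(301,324,587): 301+324 > 587 → valid
(98,299,376): 98+299 > 376 → valid
(153,279,414): 153+279 > 414 → valid
(57,327,362): 57+327 > 362 → valid
(249,265,563): 249+265 ≤ 563 → not valid
(116,237,343): 116+237 > 343 → valid
7 of the 8 triples form a triangle.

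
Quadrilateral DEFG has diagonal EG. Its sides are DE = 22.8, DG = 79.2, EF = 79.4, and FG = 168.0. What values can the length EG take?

From triangle DEG: |22.8 − 79.2| < EG < 22.8 + 79.2, i.e. 56.4 < EG < 102.0.
From triangle FEG: 88.6 < EG < 247.4.
Both must hold, so EG lies in the intersection.

88.6 < EG < 102.0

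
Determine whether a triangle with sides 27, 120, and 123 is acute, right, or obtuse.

right

Compare the square of the longest side to the sum of squares of the other two: 27² + 120² = 15129 = 123².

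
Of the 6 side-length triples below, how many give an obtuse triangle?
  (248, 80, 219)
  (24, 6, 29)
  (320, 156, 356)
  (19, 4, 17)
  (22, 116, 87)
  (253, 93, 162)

(248,80,219): 80²+219² = 54361 < 61504 = 248² → obtuse
(24,6,29): 6²+24² = 612 < 841 = 29² → obtuse
(320,156,356): 156²+320² = 126736 = 356² → right
(19,4,17): 4²+17² = 305 < 361 = 19² → obtuse
(22,116,87): 22+87 ≤ 116, not a triangle
(253,93,162): 93²+162² = 34893 < 64009 = 253² → obtuse
4 of the 6 are obtuse.

4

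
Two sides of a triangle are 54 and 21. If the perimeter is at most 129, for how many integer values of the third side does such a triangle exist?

Triangle inequality: 33 < x < 75. Perimeter ≤ 129 gives x ≤ 129 − 54 − 21 = 54.
So 33 < x ≤ 54; integers 34 through 54: 21 values.

21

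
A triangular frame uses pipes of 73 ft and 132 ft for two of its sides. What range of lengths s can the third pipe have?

59 < s < 205 (ft)

By the triangle inequality, s must be less than 73 + 132 = 205 and greater than |73 − 132| = 59.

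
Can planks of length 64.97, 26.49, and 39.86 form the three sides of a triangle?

Yes

The longest side is 64.97, and the other two sum to 66.35.
Since 66.35 > 64.97, the triangle inequality holds.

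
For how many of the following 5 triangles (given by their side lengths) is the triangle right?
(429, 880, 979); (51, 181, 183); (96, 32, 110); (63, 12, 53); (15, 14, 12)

1

(429,880,979): 429²+880² = 958441 = 979² → right
(51,181,183): 51²+181² = 35362 > 33489 = 183² → acute
(96,32,110): 32²+96² = 10240 < 12100 = 110² → obtuse
(63,12,53): 12²+53² = 2953 < 3969 = 63² → obtuse
(15,14,12): 12²+14² = 340 > 225 = 15² → acute
1 of the 5 is right.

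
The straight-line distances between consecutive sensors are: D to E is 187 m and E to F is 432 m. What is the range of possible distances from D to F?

245 ≤ DF ≤ 619 m

By the triangle inequality, |187 − 432| ≤ DF ≤ 187 + 432.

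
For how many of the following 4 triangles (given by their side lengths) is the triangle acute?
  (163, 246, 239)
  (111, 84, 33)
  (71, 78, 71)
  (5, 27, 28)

2

(163,246,239): 163²+239² = 83690 > 60516 = 246² → acute
(111,84,33): 33²+84² = 8145 < 12321 = 111² → obtuse
(71,78,71): 71²+71² = 10082 > 6084 = 78² → acute
(5,27,28): 5²+27² = 754 < 784 = 28² → obtuse
2 of the 4 are acute.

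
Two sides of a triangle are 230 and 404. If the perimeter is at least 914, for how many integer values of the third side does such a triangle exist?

354

Triangle inequality: 174 < x < 634. Perimeter ≥ 914 gives x ≥ 914 − 230 − 404 = 280.
So 280 ≤ x < 634; integers 280 through 633: 354 values.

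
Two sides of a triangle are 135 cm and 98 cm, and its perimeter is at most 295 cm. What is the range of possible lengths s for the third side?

Triangle inequality alone gives 37 < s < 233.
The perimeter condition gives s ≤ 295 − 135 − 98 = 62.
Intersecting the two: 37 < s ≤ 62.

37 < s ≤ 62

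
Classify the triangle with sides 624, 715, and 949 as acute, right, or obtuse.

right

Compare the square of the longest side to the sum of squares of the other two: 624² + 715² = 900601 = 949².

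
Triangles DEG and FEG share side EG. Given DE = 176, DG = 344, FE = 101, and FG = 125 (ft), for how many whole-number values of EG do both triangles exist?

57

From triangle DEG: 168 < EG < 520.
From triangle FEG: 24 < EG < 226.
Intersection: 168 < EG < 226, so integers 169 through 225: 57 values.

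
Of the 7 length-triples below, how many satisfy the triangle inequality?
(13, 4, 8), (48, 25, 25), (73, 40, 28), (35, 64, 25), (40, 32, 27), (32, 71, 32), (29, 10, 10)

(4,8,13): 4+8 ≤ 13 → not valid
(25,25,48): 25+25 > 48 → valid
(28,40,73): 28+40 ≤ 73 → not valid
(25,35,64): 25+35 ≤ 64 → not valid
(27,32,40): 27+32 > 40 → valid
(32,32,71): 32+32 ≤ 71 → not valid
(10,10,29): 10+10 ≤ 29 → not valid
2 of the 7 triples form a triangle.

2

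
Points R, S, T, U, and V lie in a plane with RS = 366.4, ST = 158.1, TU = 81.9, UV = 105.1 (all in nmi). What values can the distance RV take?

The maximum is all hops collinear in one direction: 366.4 + 158.1 + 81.9 + 105.1 = 711.5.
The longest hop is 366.4; the others sum to 345.1. Folding the others back against it leaves at least 366.4 − 345.1 = 21.3.

21.3 ≤ RV ≤ 711.5 nmi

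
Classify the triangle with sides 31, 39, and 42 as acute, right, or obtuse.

acute

Compare the square of the longest side to the sum of squares of the other two: 31² + 39² = 2482 > 1764 = 42².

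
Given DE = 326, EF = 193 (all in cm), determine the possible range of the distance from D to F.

By the triangle inequality, |326 − 193| ≤ DF ≤ 326 + 193.

133 ≤ DF ≤ 519 cm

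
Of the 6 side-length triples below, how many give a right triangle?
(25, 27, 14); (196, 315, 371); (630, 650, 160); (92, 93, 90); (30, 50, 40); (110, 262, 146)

3

(25,27,14): 14²+25² = 821 > 729 = 27² → acute
(196,315,371): 196²+315² = 137641 = 371² → right
(630,650,160): 160²+630² = 422500 = 650² → right
(92,93,90): 90²+92² = 16564 > 8649 = 93² → acute
(30,50,40): 30²+40² = 2500 = 50² → right
(110,262,146): 110+146 ≤ 262, not a triangle
3 of the 6 are right.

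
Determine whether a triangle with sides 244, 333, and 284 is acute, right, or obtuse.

acute

Compare the square of the longest side to the sum of squares of the other two: 244² + 284² = 140192 > 110889 = 333².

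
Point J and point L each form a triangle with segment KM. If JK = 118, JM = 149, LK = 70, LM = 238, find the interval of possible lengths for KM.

168 < KM < 267

From triangle JKM: |118 − 149| < KM < 118 + 149, i.e. 31 < KM < 267.
From triangle LKM: 168 < KM < 308.
Both must hold, so KM lies in the intersection.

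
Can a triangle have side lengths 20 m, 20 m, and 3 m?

The longest side is 20, and the other two sum to 23.
Since 23 > 20, the triangle inequality holds.

Yes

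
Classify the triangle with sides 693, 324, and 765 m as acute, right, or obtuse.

Compare the square of the longest side to the sum of squares of the other two: 324² + 693² = 585225 = 765².

right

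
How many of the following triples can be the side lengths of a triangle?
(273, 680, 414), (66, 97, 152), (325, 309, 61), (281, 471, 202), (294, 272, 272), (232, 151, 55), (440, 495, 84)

(273,414,680): 273+414 > 680 → valid
(66,97,152): 66+97 > 152 → valid
(61,309,325): 61+309 > 325 → valid
(202,281,471): 202+281 > 471 → valid
(272,272,294): 272+272 > 294 → valid
(55,151,232): 55+151 ≤ 232 → not valid
(84,440,495): 84+440 > 495 → valid
6 of the 7 triples form a triangle.

6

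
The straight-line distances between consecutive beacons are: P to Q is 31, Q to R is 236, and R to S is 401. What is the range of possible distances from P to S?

The maximum is all hops collinear in one direction: 31 + 236 + 401 = 668.
The longest hop is 401; the others sum to 267. Folding the others back against it leaves at least 401 − 267 = 134.

134 ≤ PS ≤ 668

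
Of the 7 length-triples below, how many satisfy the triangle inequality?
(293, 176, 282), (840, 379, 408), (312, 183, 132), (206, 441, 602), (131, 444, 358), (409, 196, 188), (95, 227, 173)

5

(176,282,293): 176+282 > 293 → valid
(379,408,840): 379+408 ≤ 840 → not valid
(132,183,312): 132+183 > 312 → valid
(206,441,602): 206+441 > 602 → valid
(131,358,444): 131+358 > 444 → valid
(188,196,409): 188+196 ≤ 409 → not valid
(95,173,227): 95+173 > 227 → valid
5 of the 7 triples form a triangle.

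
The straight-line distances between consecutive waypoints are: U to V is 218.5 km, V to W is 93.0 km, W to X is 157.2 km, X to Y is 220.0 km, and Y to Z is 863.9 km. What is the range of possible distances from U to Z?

175.2 ≤ UZ ≤ 1552.6 km

The maximum is all hops collinear in one direction: 218.5 + 93.0 + 157.2 + 220.0 + 863.9 = 1552.6.
The longest hop is 863.9; the others sum to 688.7. Folding the others back against it leaves at least 863.9 − 688.7 = 175.2.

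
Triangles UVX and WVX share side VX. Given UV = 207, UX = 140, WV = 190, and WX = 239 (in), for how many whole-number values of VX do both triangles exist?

From triangle UVX: 67 < VX < 347.
From triangle WVX: 49 < VX < 429.
Intersection: 67 < VX < 347, so integers 68 through 346: 279 values.

279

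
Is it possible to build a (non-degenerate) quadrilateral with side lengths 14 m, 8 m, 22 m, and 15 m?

A quadrilateral exists iff every side is shorter than the sum of the others — equivalently, the longest side is less than the sum of the rest.
Longest side 22 < 37 (sum of the remaining 3), so yes.

Yes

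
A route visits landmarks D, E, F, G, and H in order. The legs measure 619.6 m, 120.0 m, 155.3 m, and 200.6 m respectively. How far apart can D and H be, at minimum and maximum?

143.7 ≤ DH ≤ 1095.5 m

The maximum is all hops collinear in one direction: 619.6 + 120.0 + 155.3 + 200.6 = 1095.5.
The longest hop is 619.6; the others sum to 475.9. Folding the others back against it leaves at least 619.6 − 475.9 = 143.7.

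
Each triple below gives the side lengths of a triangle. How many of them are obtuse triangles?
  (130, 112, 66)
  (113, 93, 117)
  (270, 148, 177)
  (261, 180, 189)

1

(130,112,66): 66²+112² = 16900 = 130² → right
(113,93,117): 93²+113² = 21418 > 13689 = 117² → acute
(270,148,177): 148²+177² = 53233 < 72900 = 270² → obtuse
(261,180,189): 180²+189² = 68121 = 261² → right
1 of the 4 is obtuse.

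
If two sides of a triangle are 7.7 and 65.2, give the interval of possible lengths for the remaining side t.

By the triangle inequality, t must be less than 7.7 + 65.2 = 72.9 and greater than |7.7 − 65.2| = 57.5.

57.5 < t < 72.9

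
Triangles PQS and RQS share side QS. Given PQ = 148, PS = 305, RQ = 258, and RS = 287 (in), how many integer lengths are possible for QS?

295

From triangle PQS: 157 < QS < 453.
From triangle RQS: 29 < QS < 545.
Intersection: 157 < QS < 453, so integers 158 through 452: 295 values.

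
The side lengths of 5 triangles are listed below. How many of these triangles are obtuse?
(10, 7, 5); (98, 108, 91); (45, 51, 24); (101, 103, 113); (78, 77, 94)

(10,7,5): 5²+7² = 74 < 100 = 10² → obtuse
(98,108,91): 91²+98² = 17885 > 11664 = 108² → acute
(45,51,24): 24²+45² = 2601 = 51² → right
(101,103,113): 101²+103² = 20810 > 12769 = 113² → acute
(78,77,94): 77²+78² = 12013 > 8836 = 94² → acute
1 of the 5 is obtuse.

1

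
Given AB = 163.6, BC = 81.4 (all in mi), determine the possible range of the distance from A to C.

By the triangle inequality, |163.6 − 81.4| ≤ AC ≤ 163.6 + 81.4.

82.2 ≤ AC ≤ 245.0 mi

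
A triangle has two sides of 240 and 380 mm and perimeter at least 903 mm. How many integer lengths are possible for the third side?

337

Triangle inequality: 140 < x < 620. Perimeter ≥ 903 gives x ≥ 903 − 240 − 380 = 283.
So 283 ≤ x < 620; integers 283 through 619: 337 values.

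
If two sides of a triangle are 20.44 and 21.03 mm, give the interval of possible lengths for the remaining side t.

0.59 < t < 41.47 (mm)

By the triangle inequality, t must be less than 20.44 + 21.03 = 41.47 and greater than |20.44 − 21.03| = 0.59.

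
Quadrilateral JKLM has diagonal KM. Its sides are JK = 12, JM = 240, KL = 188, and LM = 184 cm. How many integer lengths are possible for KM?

23

From triangle JKM: 228 < KM < 252.
From triangle LKM: 4 < KM < 372.
Intersection: 228 < KM < 252, so integers 229 through 251: 23 values.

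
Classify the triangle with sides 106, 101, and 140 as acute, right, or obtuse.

acute

Compare the square of the longest side to the sum of squares of the other two: 101² + 106² = 21437 > 19600 = 140².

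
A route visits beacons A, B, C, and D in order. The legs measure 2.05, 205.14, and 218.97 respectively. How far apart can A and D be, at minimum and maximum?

The maximum is all hops collinear in one direction: 2.05 + 205.14 + 218.97 = 426.16.
The longest hop is 218.97; the others sum to 207.19. Folding the others back against it leaves at least 218.97 − 207.19 = 11.78.

11.78 ≤ AD ≤ 426.16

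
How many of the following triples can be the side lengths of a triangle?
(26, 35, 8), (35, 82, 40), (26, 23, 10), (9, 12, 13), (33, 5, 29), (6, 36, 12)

(8,26,35): 8+26 ≤ 35 → not valid
(35,40,82): 35+40 ≤ 82 → not valid
(10,23,26): 10+23 > 26 → valid
(9,12,13): 9+12 > 13 → valid
(5,29,33): 5+29 > 33 → valid
(6,12,36): 6+12 ≤ 36 → not valid
3 of the 6 triples form a triangle.

3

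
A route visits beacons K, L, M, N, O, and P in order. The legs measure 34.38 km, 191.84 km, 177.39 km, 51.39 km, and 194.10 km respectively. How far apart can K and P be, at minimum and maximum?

0 ≤ KP ≤ 649.10 km

The maximum is all hops collinear in one direction: 34.38 + 191.84 + 177.39 + 51.39 + 194.10 = 649.10.
The longest hop is 194.10; the others sum to 455.00. Since 194.10 ≤ 455.00, the path can fold back on itself completely, so the minimum distance is 0.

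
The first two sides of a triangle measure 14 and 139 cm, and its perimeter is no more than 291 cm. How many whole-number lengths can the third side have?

13

Triangle inequality: 125 < x < 153. Perimeter ≤ 291 gives x ≤ 291 − 14 − 139 = 138.
So 125 < x ≤ 138; integers 126 through 138: 13 values.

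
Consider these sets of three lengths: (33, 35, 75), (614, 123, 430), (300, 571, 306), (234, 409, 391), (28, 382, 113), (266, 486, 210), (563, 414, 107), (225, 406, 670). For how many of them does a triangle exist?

(33,35,75): 33+35 ≤ 75 → not valid
(123,430,614): 123+430 ≤ 614 → not valid
(300,306,571): 300+306 > 571 → valid
(234,391,409): 234+391 > 409 → valid
(28,113,382): 28+113 ≤ 382 → not valid
(210,266,486): 210+266 ≤ 486 → not valid
(107,414,563): 107+414 ≤ 563 → not valid
(225,406,670): 225+406 ≤ 670 → not valid
2 of the 8 triples form a triangle.

2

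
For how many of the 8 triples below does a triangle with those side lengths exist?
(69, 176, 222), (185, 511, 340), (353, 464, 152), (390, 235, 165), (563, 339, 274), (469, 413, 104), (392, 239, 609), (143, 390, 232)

(69,176,222): 69+176 > 222 → valid
(185,340,511): 185+340 > 511 → valid
(152,353,464): 152+353 > 464 → valid
(165,235,390): 165+235 > 390 → valid
(274,339,563): 274+339 > 563 → valid
(104,413,469): 104+413 > 469 → valid
(239,392,609): 239+392 > 609 → valid
(143,232,390): 143+232 ≤ 390 → not valid
7 of the 8 triples form a triangle.

7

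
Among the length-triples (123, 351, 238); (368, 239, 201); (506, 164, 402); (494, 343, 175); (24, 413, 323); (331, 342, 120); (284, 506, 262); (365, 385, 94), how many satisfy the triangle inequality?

7

(123,238,351): 123+238 > 351 → valid
(201,239,368): 201+239 > 368 → valid
(164,402,506): 164+402 > 506 → valid
(175,343,494): 175+343 > 494 → valid
(24,323,413): 24+323 ≤ 413 → not valid
(120,331,342): 120+331 > 342 → valid
(262,284,506): 262+284 > 506 → valid
(94,365,385): 94+365 > 385 → valid
7 of the 8 triples form a triangle.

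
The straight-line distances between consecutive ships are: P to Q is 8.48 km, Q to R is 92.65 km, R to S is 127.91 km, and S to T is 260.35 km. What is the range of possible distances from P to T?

The maximum is all hops collinear in one direction: 8.48 + 92.65 + 127.91 + 260.35 = 489.39.
The longest hop is 260.35; the others sum to 229.04. Folding the others back against it leaves at least 260.35 − 229.04 = 31.31.

31.31 ≤ PT ≤ 489.39 km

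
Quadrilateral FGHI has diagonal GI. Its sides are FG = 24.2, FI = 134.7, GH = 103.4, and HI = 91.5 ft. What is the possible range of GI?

From triangle FGI: |24.2 − 134.7| < GI < 24.2 + 134.7, i.e. 110.5 < GI < 158.9.
From triangle HGI: 11.9 < GI < 194.9.
Both must hold, so GI lies in the intersection.

110.5 < GI < 158.9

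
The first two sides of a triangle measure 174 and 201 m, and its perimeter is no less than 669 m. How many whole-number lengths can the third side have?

Triangle inequality: 27 < x < 375. Perimeter ≥ 669 gives x ≥ 669 − 174 − 201 = 294.
So 294 ≤ x < 375; integers 294 through 374: 81 values.

81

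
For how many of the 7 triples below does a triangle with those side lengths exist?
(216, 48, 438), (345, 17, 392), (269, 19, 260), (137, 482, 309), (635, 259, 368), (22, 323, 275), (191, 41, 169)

2

(48,216,438): 48+216 ≤ 438 → not valid
(17,345,392): 17+345 ≤ 392 → not valid
(19,260,269): 19+260 > 269 → valid
(137,309,482): 137+309 ≤ 482 → not valid
(259,368,635): 259+368 ≤ 635 → not valid
(22,275,323): 22+275 ≤ 323 → not valid
(41,169,191): 41+169 > 191 → valid
2 of the 7 triples form a triangle.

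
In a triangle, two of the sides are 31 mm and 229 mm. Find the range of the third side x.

By the triangle inequality, x must be less than 31 + 229 = 260 and greater than |31 − 229| = 198.

198 < x < 260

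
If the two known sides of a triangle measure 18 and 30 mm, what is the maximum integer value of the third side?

47

The third side must be strictly less than 18 + 30 = 48.
The largest integer below 48 is 47.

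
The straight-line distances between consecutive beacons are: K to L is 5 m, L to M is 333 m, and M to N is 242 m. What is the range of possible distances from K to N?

86 ≤ KN ≤ 580 m

The maximum is all hops collinear in one direction: 5 + 333 + 242 = 580.
The longest hop is 333; the others sum to 247. Folding the others back against it leaves at least 333 − 247 = 86.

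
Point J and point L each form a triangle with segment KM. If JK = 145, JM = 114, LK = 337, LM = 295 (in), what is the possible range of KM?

42 < KM < 259

From triangle JKM: |145 − 114| < KM < 145 + 114, i.e. 31 < KM < 259.
From triangle LKM: 42 < KM < 632.
Both must hold, so KM lies in the intersection.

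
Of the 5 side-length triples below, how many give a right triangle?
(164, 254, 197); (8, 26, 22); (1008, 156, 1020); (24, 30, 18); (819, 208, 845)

3

(164,254,197): 164²+197² = 65705 > 64516 = 254² → acute
(8,26,22): 8²+22² = 548 < 676 = 26² → obtuse
(1008,156,1020): 156²+1008² = 1040400 = 1020² → right
(24,30,18): 18²+24² = 900 = 30² → right
(819,208,845): 208²+819² = 714025 = 845² → right
3 of the 5 are right.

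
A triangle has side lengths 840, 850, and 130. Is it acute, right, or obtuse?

right

Compare the square of the longest side to the sum of squares of the other two: 130² + 840² = 722500 = 850².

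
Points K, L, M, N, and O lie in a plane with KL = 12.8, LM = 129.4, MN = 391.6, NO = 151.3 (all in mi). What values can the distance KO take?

The maximum is all hops collinear in one direction: 12.8 + 129.4 + 391.6 + 151.3 = 685.1.
The longest hop is 391.6; the others sum to 293.5. Folding the others back against it leaves at least 391.6 − 293.5 = 98.1.

98.1 ≤ KO ≤ 685.1 mi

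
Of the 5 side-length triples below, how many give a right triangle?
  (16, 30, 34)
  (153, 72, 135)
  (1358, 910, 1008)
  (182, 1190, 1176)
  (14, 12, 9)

(16,30,34): 16²+30² = 1156 = 34² → right
(153,72,135): 72²+135² = 23409 = 153² → right
(1358,910,1008): 910²+1008² = 1844164 = 1358² → right
(182,1190,1176): 182²+1176² = 1416100 = 1190² → right
(14,12,9): 9²+12² = 225 > 196 = 14² → acute
4 of the 5 are right.

4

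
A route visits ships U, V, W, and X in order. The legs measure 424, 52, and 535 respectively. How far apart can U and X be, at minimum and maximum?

59 ≤ UX ≤ 1011

The maximum is all hops collinear in one direction: 424 + 52 + 535 = 1011.
The longest hop is 535; the others sum to 476. Folding the others back against it leaves at least 535 − 476 = 59.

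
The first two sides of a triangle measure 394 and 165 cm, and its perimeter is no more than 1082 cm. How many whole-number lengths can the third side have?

Triangle inequality: 229 < x < 559. Perimeter ≤ 1082 gives x ≤ 1082 − 394 − 165 = 523.
So 229 < x ≤ 523; integers 230 through 523: 294 values.

294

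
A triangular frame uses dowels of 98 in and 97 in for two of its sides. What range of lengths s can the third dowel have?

1 < s < 195

By the triangle inequality, s must be less than 98 + 97 = 195 and greater than |98 − 97| = 1.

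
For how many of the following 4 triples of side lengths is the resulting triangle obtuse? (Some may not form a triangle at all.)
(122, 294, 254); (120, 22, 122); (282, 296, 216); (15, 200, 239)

1

(122,294,254): 122²+254² = 79400 < 86436 = 294² → obtuse
(120,22,122): 22²+120² = 14884 = 122² → right
(282,296,216): 216²+282² = 126180 > 87616 = 296² → acute
(15,200,239): 15+200 ≤ 239, not a triangle
1 of the 4 is obtuse.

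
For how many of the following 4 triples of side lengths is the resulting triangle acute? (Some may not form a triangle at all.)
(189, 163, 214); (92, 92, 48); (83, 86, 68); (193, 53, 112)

3

(189,163,214): 163²+189² = 62290 > 45796 = 214² → acute
(92,92,48): 48²+92² = 10768 > 8464 = 92² → acute
(83,86,68): 68²+83² = 11513 > 7396 = 86² → acute
(193,53,112): 53+112 ≤ 193, not a triangle
3 of the 4 are acute.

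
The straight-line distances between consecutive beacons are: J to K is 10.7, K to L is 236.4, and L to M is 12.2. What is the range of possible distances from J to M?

The maximum is all hops collinear in one direction: 10.7 + 236.4 + 12.2 = 259.3.
The longest hop is 236.4; the others sum to 22.9. Folding the others back against it leaves at least 236.4 − 22.9 = 213.5.

213.5 ≤ JM ≤ 259.3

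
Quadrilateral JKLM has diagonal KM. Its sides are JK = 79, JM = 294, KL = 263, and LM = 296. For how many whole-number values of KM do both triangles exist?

From triangle JKM: 215 < KM < 373.
From triangle LKM: 33 < KM < 559.
Intersection: 215 < KM < 373, so integers 216 through 372: 157 values.

157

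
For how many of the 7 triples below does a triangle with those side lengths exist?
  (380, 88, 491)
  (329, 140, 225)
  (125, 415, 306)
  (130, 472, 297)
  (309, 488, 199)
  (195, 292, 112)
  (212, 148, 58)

(88,380,491): 88+380 ≤ 491 → not valid
(140,225,329): 140+225 > 329 → valid
(125,306,415): 125+306 > 415 → valid
(130,297,472): 130+297 ≤ 472 → not valid
(199,309,488): 199+309 > 488 → valid
(112,195,292): 112+195 > 292 → valid
(58,148,212): 58+148 ≤ 212 → not valid
4 of the 7 triples form a triangle.

4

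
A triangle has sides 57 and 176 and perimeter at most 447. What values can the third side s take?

Triangle inequality alone gives 119 < s < 233.
The perimeter condition gives s ≤ 447 − 57 − 176 = 214.
Intersecting the two: 119 < s ≤ 214.

119 < s ≤ 214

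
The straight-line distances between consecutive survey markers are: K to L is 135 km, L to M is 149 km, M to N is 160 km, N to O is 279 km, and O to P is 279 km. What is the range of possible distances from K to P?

The maximum is all hops collinear in one direction: 135 + 149 + 160 + 279 + 279 = 1002.
The longest hop is 279; the others sum to 723. Since 279 ≤ 723, the path can fold back on itself completely, so the minimum distance is 0.

0 ≤ KP ≤ 1002 km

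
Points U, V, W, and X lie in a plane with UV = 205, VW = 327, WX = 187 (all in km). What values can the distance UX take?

The maximum is all hops collinear in one direction: 205 + 327 + 187 = 719.
The longest hop is 327; the others sum to 392. Since 327 ≤ 392, the path can fold back on itself completely, so the minimum distance is 0.

0 ≤ UX ≤ 719 km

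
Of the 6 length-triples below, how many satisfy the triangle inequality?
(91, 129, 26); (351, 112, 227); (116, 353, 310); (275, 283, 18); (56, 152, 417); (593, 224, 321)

(26,91,129): 26+91 ≤ 129 → not valid
(112,227,351): 112+227 ≤ 351 → not valid
(116,310,353): 116+310 > 353 → valid
(18,275,283): 18+275 > 283 → valid
(56,152,417): 56+152 ≤ 417 → not valid
(224,321,593): 224+321 ≤ 593 → not valid
2 of the 6 triples form a triangle.

2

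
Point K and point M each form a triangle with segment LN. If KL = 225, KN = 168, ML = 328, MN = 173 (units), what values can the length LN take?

From triangle KLN: |225 − 168| < LN < 225 + 168, i.e. 57 < LN < 393.
From triangle MLN: 155 < LN < 501.
Both must hold, so LN lies in the intersection.

155 < LN < 393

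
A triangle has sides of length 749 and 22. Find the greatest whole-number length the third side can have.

770

The third side must be strictly less than 749 + 22 = 771.
The largest integer below 771 is 770.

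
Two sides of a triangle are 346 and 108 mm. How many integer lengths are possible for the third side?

215

The third side lies in the open interval (238, 454).
Integers from 239 to 453 inclusive: 453 − 239 + 1 = 215.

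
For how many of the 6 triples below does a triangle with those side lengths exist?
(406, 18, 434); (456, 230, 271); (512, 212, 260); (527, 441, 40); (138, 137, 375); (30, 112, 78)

(18,406,434): 18+406 ≤ 434 → not valid
(230,271,456): 230+271 > 456 → valid
(212,260,512): 212+260 ≤ 512 → not valid
(40,441,527): 40+441 ≤ 527 → not valid
(137,138,375): 137+138 ≤ 375 → not valid
(30,78,112): 30+78 ≤ 112 → not valid
1 of the 6 triples forms a triangle.

1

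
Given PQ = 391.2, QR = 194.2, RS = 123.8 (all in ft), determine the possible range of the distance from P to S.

73.2 ≤ PS ≤ 709.2 ft

The maximum is all hops collinear in one direction: 391.2 + 194.2 + 123.8 = 709.2.
The longest hop is 391.2; the others sum to 318.0. Folding the others back against it leaves at least 391.2 − 318.0 = 73.2.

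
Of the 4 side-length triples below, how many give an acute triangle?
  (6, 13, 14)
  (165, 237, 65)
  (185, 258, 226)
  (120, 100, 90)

3

(6,13,14): 6²+13² = 205 > 196 = 14² → acute
(165,237,65): 65+165 ≤ 237, not a triangle
(185,258,226): 185²+226² = 85301 > 66564 = 258² → acute
(120,100,90): 90²+100² = 18100 > 14400 = 120² → acute
3 of the 4 are acute.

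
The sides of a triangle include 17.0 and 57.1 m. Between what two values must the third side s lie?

40.1 < s < 74.1

By the triangle inequality, s must be less than 17.0 + 57.1 = 74.1 and greater than |17.0 − 57.1| = 40.1.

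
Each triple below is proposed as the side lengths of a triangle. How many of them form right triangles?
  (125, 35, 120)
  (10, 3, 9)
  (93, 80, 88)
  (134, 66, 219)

(125,35,120): 35²+120² = 15625 = 125² → right
(10,3,9): 3²+9² = 90 < 100 = 10² → obtuse
(93,80,88): 80²+88² = 14144 > 8649 = 93² → acute
(134,66,219): 66+134 ≤ 219, not a triangle
1 of the 4 is right.

1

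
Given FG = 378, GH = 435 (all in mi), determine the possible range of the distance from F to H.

By the triangle inequality, |378 − 435| ≤ FH ≤ 378 + 435.

57 ≤ FH ≤ 813 mi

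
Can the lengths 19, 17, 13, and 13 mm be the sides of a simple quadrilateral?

Yes

A quadrilateral exists iff every side is shorter than the sum of the others — equivalently, the longest side is less than the sum of the rest.
Longest side 19 < 43 (sum of the remaining 3), so yes.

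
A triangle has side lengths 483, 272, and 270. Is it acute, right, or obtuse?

Compare the square of the longest side to the sum of squares of the other two: 270² + 272² = 146884 < 233289 = 483².

obtuse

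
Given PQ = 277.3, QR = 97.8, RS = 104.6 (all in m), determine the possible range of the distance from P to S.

74.9 ≤ PS ≤ 479.7 m

The maximum is all hops collinear in one direction: 277.3 + 97.8 + 104.6 = 479.7.
The longest hop is 277.3; the others sum to 202.4. Folding the others back against it leaves at least 277.3 − 202.4 = 74.9.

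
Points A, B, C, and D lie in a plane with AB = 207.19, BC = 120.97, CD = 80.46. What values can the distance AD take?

The maximum is all hops collinear in one direction: 207.19 + 120.97 + 80.46 = 408.62.
The longest hop is 207.19; the others sum to 201.43. Folding the others back against it leaves at least 207.19 − 201.43 = 5.76.

5.76 ≤ AD ≤ 408.62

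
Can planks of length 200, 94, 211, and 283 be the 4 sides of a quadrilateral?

A quadrilateral exists iff every side is shorter than the sum of the others — equivalently, the longest side is less than the sum of the rest.
Longest side 283 < 505 (sum of the remaining 3), so yes.

Yes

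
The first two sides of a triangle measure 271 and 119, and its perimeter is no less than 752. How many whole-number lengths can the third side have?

28

Triangle inequality: 152 < x < 390. Perimeter ≥ 752 gives x ≥ 752 − 271 − 119 = 362.
So 362 ≤ x < 390; integers 362 through 389: 28 values.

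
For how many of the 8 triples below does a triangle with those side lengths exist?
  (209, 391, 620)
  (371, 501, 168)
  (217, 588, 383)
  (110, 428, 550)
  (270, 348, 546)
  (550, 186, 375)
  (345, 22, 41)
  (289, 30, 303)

5

(209,391,620): 209+391 ≤ 620 → not valid
(168,371,501): 168+371 > 501 → valid
(217,383,588): 217+383 > 588 → valid
(110,428,550): 110+428 ≤ 550 → not valid
(270,348,546): 270+348 > 546 → valid
(186,375,550): 186+375 > 550 → valid
(22,41,345): 22+41 ≤ 345 → not valid
(30,289,303): 30+289 > 303 → valid
5 of the 8 triples form a triangle.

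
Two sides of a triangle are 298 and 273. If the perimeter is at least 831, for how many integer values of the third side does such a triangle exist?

Triangle inequality: 25 < x < 571. Perimeter ≥ 831 gives x ≥ 831 − 298 − 273 = 260.
So 260 ≤ x < 571; integers 260 through 570: 311 values.

311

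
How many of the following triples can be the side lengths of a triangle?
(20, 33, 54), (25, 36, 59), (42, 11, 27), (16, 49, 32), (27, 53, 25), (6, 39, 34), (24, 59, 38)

3

(20,33,54): 20+33 ≤ 54 → not valid
(25,36,59): 25+36 > 59 → valid
(11,27,42): 11+27 ≤ 42 → not valid
(16,32,49): 16+32 ≤ 49 → not valid
(25,27,53): 25+27 ≤ 53 → not valid
(6,34,39): 6+34 > 39 → valid
(24,38,59): 24+38 > 59 → valid
3 of the 7 triples form a triangle.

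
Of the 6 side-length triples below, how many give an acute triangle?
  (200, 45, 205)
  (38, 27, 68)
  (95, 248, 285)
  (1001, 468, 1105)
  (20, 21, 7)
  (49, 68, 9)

(200,45,205): 45²+200² = 42025 = 205² → right
(38,27,68): 27+38 ≤ 68, not a triangle
(95,248,285): 95²+248² = 70529 < 81225 = 285² → obtuse
(1001,468,1105): 468²+1001² = 1221025 = 1105² → right
(20,21,7): 7²+20² = 449 > 441 = 21² → acute
(49,68,9): 9+49 ≤ 68, not a triangle
1 of the 6 is acute.

1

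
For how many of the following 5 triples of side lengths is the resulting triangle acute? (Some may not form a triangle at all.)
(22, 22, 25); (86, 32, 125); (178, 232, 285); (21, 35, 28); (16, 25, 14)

(22,22,25): 22²+22² = 968 > 625 = 25² → acute
(86,32,125): 32+86 ≤ 125, not a triangle
(178,232,285): 178²+232² = 85508 > 81225 = 285² → acute
(21,35,28): 21²+28² = 1225 = 35² → right
(16,25,14): 14²+16² = 452 < 625 = 25² → obtuse
2 of the 5 are acute.

2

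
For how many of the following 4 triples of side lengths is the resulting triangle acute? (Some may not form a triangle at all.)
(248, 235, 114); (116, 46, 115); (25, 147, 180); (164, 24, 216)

(248,235,114): 114²+235² = 68221 > 61504 = 248² → acute
(116,46,115): 46²+115² = 15341 > 13456 = 116² → acute
(25,147,180): 25+147 ≤ 180, not a triangle
(164,24,216): 24+164 ≤ 216, not a triangle
2 of the 4 are acute.

2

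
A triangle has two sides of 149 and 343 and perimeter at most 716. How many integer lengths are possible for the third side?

30

Triangle inequality: 194 < x < 492. Perimeter ≤ 716 gives x ≤ 716 − 149 − 343 = 224.
So 194 < x ≤ 224; integers 195 through 224: 30 values.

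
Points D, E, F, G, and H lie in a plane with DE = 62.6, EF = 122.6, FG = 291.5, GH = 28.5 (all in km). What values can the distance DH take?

The maximum is all hops collinear in one direction: 62.6 + 122.6 + 291.5 + 28.5 = 505.2.
The longest hop is 291.5; the others sum to 213.7. Folding the others back against it leaves at least 291.5 − 213.7 = 77.8.

77.8 ≤ DH ≤ 505.2 km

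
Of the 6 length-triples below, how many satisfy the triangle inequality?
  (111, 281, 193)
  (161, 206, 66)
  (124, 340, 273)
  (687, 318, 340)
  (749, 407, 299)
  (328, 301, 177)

4

(111,193,281): 111+193 > 281 → valid
(66,161,206): 66+161 > 206 → valid
(124,273,340): 124+273 > 340 → valid
(318,340,687): 318+340 ≤ 687 → not valid
(299,407,749): 299+407 ≤ 749 → not valid
(177,301,328): 177+301 > 328 → valid
4 of the 6 triples form a triangle.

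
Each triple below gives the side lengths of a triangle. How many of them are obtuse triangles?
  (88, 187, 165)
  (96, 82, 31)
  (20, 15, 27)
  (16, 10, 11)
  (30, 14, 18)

4

(88,187,165): 88²+165² = 34969 = 187² → right
(96,82,31): 31²+82² = 7685 < 9216 = 96² → obtuse
(20,15,27): 15²+20² = 625 < 729 = 27² → obtuse
(16,10,11): 10²+11² = 221 < 256 = 16² → obtuse
(30,14,18): 14²+18² = 520 < 900 = 30² → obtuse
4 of the 5 are obtuse.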